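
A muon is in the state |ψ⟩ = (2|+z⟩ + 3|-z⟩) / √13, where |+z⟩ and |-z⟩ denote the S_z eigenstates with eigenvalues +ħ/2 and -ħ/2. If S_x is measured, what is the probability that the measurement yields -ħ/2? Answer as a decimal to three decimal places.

0.038

|-x⟩ = (|+z⟩ - |-z⟩)/√2, so ⟨-x|ψ⟩ = (-1) / (√2·√13).
P = |-1|² / 26 = 1/26.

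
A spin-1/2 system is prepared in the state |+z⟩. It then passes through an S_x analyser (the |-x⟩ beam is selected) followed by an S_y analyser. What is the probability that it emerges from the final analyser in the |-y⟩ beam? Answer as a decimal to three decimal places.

First analyser (S_x): from |+z⟩, P(|-x⟩) = 1/2.
After stage 1 the state is |-x⟩; P(|-y⟩) = |⟨-y|-x⟩|² = 1/2.
Joint probability = 1/2 × 1/2 = 0.250.

0.250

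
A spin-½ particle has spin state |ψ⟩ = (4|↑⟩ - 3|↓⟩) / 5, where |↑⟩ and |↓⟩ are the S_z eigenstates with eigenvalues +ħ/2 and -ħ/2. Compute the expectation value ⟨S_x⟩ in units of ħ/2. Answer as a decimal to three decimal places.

⟨σ_x⟩ = 2 Re(a* b)/(|a|²+|b|²) with a = 4, b = -3.
a* b = -12, so ⟨σ_x⟩ = -24/25.
⟨S_x⟩ = (ħ/2)·⟨σ_x⟩.

-0.960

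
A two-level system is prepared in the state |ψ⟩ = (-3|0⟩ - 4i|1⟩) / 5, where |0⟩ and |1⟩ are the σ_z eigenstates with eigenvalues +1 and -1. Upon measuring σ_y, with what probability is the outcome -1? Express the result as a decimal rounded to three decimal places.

|-y⟩ = (|0⟩ - i|1⟩)/√2, so ⟨-y|ψ⟩ = (1) / (√2·5).
P = |1|² / 50 = 1/50.

0.020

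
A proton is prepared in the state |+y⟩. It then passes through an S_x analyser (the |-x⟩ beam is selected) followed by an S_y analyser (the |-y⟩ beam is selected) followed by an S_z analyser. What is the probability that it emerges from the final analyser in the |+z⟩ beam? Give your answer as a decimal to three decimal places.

0.125

First analyser (S_x): from |+y⟩, P(|-x⟩) = 1/2.
After stage 1 the state is |-x⟩; P(|-y⟩) = |⟨-y|-x⟩|² = 1/2.
After stage 2 the state is |-y⟩; P(|+z⟩) = |⟨+z|-y⟩|² = 1/2.
Joint probability = 1/2 × 1/2 × 1/2 = 0.125.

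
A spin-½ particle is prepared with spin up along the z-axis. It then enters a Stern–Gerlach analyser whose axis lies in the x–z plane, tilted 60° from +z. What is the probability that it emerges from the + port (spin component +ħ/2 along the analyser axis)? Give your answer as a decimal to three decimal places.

For spin-½, the probability of finding spin-up along an axis at angle θ to the initial spin direction is cos²(θ/2); spin-down is sin²(θ/2).
θ = 60°, so P = cos²(30°) ≈ 0.750.

0.750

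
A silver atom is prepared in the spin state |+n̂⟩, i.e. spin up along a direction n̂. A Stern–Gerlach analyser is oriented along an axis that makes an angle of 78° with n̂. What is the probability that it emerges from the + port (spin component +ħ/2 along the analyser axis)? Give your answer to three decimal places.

0.604

For spin-½, the probability of finding spin-up along an axis at angle θ to the initial spin direction is cos²(θ/2); spin-down is sin²(θ/2).
θ = 78°, so P = cos²(39°) ≈ 0.604.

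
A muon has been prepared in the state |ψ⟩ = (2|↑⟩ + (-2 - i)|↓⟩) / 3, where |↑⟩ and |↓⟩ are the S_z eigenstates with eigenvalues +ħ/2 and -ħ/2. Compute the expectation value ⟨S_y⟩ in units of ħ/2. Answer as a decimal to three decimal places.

-0.444

⟨σ_y⟩ = 2 Im(a* b)/(|a|²+|b|²) with a = 2, b = (-2 - i).
a* b = (-4 - 2i), so ⟨σ_y⟩ = -4/9.
⟨S_y⟩ = (ħ/2)·⟨σ_y⟩.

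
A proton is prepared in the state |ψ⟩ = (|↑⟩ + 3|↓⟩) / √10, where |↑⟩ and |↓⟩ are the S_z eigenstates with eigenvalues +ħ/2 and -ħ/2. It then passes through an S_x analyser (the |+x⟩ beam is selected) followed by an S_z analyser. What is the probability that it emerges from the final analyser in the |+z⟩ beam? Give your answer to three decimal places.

First analyser (S_x): P(|+x⟩) = |⟨+x|ψ⟩|² = 16/20.
After stage 1 the state is |+x⟩; P(|+z⟩) = |⟨+z|+x⟩|² = 1/2.
Joint probability = 16/20 × 1/2 = 0.400.

0.400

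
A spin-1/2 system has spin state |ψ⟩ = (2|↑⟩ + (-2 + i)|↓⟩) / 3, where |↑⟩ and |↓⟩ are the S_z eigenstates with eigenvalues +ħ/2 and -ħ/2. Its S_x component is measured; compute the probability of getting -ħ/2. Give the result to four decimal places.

0.9444

|-x⟩ = (|↑⟩ - |↓⟩)/√2, so ⟨-x|ψ⟩ = (4 - i) / (√2·3).
P = |4 - i|² / 18 = 17/18.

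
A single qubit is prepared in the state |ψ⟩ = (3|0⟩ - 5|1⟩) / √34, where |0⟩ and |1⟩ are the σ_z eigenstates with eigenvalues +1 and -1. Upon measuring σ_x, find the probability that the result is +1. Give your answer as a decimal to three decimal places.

|+x⟩ = (|0⟩ + |1⟩)/√2, so ⟨+x|ψ⟩ = (-2) / (√2·√34).
P = |-2|² / 68 = 4/68.

0.059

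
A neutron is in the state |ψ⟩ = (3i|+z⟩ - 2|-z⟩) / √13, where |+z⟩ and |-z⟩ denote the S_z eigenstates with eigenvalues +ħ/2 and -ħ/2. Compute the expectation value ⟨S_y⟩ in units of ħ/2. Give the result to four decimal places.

⟨σ_y⟩ = 2 Im(a* b)/(|a|²+|b|²) with a = 3i, b = -2.
a* b = 6i, so ⟨σ_y⟩ = 12/13.
⟨S_y⟩ = (ħ/2)·⟨σ_y⟩.

0.9231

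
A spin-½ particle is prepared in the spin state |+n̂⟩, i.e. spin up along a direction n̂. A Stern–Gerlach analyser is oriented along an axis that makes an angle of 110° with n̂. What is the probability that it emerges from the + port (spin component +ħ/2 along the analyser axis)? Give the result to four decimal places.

For spin-½, the probability of finding spin-up along an axis at angle θ to the initial spin direction is cos²(θ/2); spin-down is sin²(θ/2).
θ = 110°, so P = cos²(55°) ≈ 0.3290.

0.3290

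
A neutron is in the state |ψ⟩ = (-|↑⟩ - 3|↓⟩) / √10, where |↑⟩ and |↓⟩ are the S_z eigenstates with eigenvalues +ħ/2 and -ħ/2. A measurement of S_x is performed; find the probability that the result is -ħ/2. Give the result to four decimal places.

|-x⟩ = (|↑⟩ - |↓⟩)/√2, so ⟨-x|ψ⟩ = (2) / (√2·√10).
P = |2|² / 20 = 4/20.

0.2000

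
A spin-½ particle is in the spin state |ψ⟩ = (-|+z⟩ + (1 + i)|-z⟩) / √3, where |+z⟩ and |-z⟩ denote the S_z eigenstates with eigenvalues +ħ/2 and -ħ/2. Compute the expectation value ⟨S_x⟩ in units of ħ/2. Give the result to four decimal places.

⟨σ_x⟩ = 2 Re(a* b)/(|a|²+|b|²) with a = -1, b = (1 + i).
a* b = (-1 - i), so ⟨σ_x⟩ = -2/3.
⟨S_x⟩ = (ħ/2)·⟨σ_x⟩.

-0.6667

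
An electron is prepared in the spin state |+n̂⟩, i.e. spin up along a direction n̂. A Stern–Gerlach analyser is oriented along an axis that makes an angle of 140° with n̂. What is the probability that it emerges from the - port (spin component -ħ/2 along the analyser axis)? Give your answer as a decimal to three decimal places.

For spin-½, the probability of finding spin-up along an axis at angle θ to the initial spin direction is cos²(θ/2); spin-down is sin²(θ/2).
θ = 140°, so P = sin²(70°) ≈ 0.883.

0.883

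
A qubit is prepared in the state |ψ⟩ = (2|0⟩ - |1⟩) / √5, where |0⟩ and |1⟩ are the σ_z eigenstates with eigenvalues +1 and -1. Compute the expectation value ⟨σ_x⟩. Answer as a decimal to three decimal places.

⟨σ_x⟩ = 2 Re(a* b)/(|a|²+|b|²) with a = 2, b = -1.
a* b = -2, so ⟨σ_x⟩ = -4/5.

-0.800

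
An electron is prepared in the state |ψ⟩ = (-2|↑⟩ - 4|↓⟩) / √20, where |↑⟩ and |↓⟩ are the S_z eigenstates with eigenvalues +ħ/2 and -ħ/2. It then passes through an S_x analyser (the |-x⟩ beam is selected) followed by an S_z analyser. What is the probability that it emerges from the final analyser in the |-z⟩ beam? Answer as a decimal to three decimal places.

0.050

First analyser (S_x): P(|-x⟩) = |⟨-x|ψ⟩|² = 4/40.
After stage 1 the state is |-x⟩; P(|-z⟩) = |⟨-z|-x⟩|² = 1/2.
Joint probability = 4/40 × 1/2 = 0.050.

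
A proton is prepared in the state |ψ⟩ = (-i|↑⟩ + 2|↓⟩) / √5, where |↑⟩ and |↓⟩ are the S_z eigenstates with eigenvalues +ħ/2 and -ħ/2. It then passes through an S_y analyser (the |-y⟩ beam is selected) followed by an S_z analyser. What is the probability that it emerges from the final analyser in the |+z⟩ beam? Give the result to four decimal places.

First analyser (S_y): P(|-y⟩) = |⟨-y|ψ⟩|² = 1/10.
After stage 1 the state is |-y⟩; P(|+z⟩) = |⟨+z|-y⟩|² = 1/2.
Joint probability = 1/10 × 1/2 = 0.0500.

0.0500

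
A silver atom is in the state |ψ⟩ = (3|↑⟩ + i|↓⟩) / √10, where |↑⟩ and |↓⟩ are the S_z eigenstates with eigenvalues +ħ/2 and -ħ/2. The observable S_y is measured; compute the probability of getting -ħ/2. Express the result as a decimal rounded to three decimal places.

|-y⟩ = (|↑⟩ - i|↓⟩)/√2, so ⟨-y|ψ⟩ = (2) / (√2·√10).
P = |2|² / 20 = 4/20.

0.200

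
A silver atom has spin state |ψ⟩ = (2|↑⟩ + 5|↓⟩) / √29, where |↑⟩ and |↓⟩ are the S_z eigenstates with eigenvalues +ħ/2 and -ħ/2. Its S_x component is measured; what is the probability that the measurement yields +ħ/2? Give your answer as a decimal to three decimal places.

0.845

|+x⟩ = (|↑⟩ + |↓⟩)/√2, so ⟨+x|ψ⟩ = (7) / (√2·√29).
P = |7|² / 58 = 49/58.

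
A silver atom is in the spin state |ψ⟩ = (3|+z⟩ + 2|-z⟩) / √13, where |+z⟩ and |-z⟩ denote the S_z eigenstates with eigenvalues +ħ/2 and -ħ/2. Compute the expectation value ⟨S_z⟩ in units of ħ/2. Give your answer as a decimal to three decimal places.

0.385

⟨σ_z⟩ = |a|² - |b|² divided by |a|²+|b|², with a, b the |+z⟩, |-z⟩ amplitudes.
= (9 - 4)/13 = 5/13.
⟨S_z⟩ = (ħ/2)·⟨σ_z⟩.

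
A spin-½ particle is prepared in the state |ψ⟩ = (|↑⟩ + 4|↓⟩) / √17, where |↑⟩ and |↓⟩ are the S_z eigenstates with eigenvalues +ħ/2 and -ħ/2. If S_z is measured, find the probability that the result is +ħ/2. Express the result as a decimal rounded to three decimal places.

The +ħ/2 outcome corresponds to |↑⟩. Its amplitude in |ψ⟩ is 1/√17.
P = |1|² / 17 = 1/17.

0.059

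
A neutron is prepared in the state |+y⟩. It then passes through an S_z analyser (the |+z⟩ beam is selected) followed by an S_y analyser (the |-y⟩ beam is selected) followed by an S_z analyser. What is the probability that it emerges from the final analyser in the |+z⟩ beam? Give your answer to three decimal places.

0.125

First analyser (S_z): from |+y⟩, P(|+z⟩) = 1/2.
After stage 1 the state is |+z⟩; P(|-y⟩) = |⟨-y|+z⟩|² = 1/2.
After stage 2 the state is |-y⟩; P(|+z⟩) = |⟨+z|-y⟩|² = 1/2.
Joint probability = 1/2 × 1/2 × 1/2 = 0.125.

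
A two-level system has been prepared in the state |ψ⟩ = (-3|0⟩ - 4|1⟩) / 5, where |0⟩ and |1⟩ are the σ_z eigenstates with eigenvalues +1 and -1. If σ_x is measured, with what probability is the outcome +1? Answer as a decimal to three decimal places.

0.980

|+x⟩ = (|0⟩ + |1⟩)/√2, so ⟨+x|ψ⟩ = (-7) / (√2·5).
P = |-7|² / 50 = 49/50.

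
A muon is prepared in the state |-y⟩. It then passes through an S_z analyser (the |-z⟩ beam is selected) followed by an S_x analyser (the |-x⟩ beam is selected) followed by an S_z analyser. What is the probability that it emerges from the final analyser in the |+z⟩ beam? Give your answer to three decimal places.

0.125

First analyser (S_z): from |-y⟩, P(|-z⟩) = 1/2.
After stage 1 the state is |-z⟩; P(|-x⟩) = |⟨-x|-z⟩|² = 1/2.
After stage 2 the state is |-x⟩; P(|+z⟩) = |⟨+z|-x⟩|² = 1/2.
Joint probability = 1/2 × 1/2 × 1/2 = 0.125.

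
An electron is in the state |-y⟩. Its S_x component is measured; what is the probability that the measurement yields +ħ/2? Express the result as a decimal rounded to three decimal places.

0.500

In the S_z basis, |-y⟩ = (|↑⟩ - i|↓⟩)/√2 and |+x⟩ = (|↑⟩ + |↓⟩)/√2.
|⟨+x|-y⟩|² = 1/2.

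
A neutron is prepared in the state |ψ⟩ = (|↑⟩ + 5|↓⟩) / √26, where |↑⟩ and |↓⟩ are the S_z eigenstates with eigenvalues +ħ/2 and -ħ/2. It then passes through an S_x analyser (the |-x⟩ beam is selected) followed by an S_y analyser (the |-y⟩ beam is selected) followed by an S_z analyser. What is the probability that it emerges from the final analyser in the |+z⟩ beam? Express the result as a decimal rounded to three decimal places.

First analyser (S_x): P(|-x⟩) = |⟨-x|ψ⟩|² = 16/52.
After stage 1 the state is |-x⟩; P(|-y⟩) = |⟨-y|-x⟩|² = 1/2.
After stage 2 the state is |-y⟩; P(|+z⟩) = |⟨+z|-y⟩|² = 1/2.
Joint probability = 16/52 × 1/2 × 1/2 = 0.077.

0.077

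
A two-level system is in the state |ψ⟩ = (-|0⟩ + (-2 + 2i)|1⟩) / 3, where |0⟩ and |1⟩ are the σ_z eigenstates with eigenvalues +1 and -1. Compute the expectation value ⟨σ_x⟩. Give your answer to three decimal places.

⟨σ_x⟩ = 2 Re(a* b)/(|a|²+|b|²) with a = -1, b = (-2 + 2i).
a* b = (2 - 2i), so ⟨σ_x⟩ = 4/9.

0.444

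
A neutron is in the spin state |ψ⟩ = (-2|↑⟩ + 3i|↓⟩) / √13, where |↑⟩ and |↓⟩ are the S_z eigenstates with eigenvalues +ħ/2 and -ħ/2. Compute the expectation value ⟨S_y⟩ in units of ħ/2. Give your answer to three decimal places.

⟨σ_y⟩ = 2 Im(a* b)/(|a|²+|b|²) with a = -2, b = 3i.
a* b = -6i, so ⟨σ_y⟩ = -12/13.
⟨S_y⟩ = (ħ/2)·⟨σ_y⟩.

-0.923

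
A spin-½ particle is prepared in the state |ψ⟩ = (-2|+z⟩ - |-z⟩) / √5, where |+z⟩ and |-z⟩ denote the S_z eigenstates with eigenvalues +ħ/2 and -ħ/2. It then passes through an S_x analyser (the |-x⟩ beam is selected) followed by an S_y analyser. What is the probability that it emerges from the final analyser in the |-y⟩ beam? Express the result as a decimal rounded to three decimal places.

0.050

First analyser (S_x): P(|-x⟩) = |⟨-x|ψ⟩|² = 1/10.
After stage 1 the state is |-x⟩; P(|-y⟩) = |⟨-y|-x⟩|² = 1/2.
Joint probability = 1/10 × 1/2 = 0.050.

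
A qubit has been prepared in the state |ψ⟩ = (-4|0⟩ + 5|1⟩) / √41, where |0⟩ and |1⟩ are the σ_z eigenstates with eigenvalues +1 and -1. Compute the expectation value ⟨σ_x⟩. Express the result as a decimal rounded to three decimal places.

⟨σ_x⟩ = 2 Re(a* b)/(|a|²+|b|²) with a = -4, b = 5.
a* b = -20, so ⟨σ_x⟩ = -40/41.

-0.976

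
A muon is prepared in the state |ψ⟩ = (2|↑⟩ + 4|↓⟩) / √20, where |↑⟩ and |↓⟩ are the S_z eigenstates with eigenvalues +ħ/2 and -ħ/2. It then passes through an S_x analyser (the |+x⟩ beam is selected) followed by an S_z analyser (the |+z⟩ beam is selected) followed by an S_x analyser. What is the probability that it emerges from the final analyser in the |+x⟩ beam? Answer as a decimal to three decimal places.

First analyser (S_x): P(|+x⟩) = |⟨+x|ψ⟩|² = 36/40.
After stage 1 the state is |+x⟩; P(|+z⟩) = |⟨+z|+x⟩|² = 1/2.
After stage 2 the state is |+z⟩; P(|+x⟩) = |⟨+x|+z⟩|² = 1/2.
Joint probability = 36/40 × 1/2 × 1/2 = 0.225.

0.225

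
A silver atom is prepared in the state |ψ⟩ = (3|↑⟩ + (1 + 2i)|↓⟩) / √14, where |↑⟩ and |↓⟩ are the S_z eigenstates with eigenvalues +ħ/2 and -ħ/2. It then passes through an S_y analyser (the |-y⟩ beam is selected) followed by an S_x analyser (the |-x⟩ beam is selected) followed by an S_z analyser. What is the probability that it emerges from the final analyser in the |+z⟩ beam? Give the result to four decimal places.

First analyser (S_y): P(|-y⟩) = |⟨-y|ψ⟩|² = 2/28.
After stage 1 the state is |-y⟩; P(|-x⟩) = |⟨-x|-y⟩|² = 1/2.
After stage 2 the state is |-x⟩; P(|+z⟩) = |⟨+z|-x⟩|² = 1/2.
Joint probability = 2/28 × 1/2 × 1/2 = 0.0179.

0.0179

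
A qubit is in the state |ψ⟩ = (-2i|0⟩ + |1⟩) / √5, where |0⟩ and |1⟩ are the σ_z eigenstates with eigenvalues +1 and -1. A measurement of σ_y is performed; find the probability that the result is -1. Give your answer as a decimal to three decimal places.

|-y⟩ = (|0⟩ - i|1⟩)/√2, so ⟨-y|ψ⟩ = (-i) / (√2·√5).
P = |-i|² / 10 = 1/10.

0.100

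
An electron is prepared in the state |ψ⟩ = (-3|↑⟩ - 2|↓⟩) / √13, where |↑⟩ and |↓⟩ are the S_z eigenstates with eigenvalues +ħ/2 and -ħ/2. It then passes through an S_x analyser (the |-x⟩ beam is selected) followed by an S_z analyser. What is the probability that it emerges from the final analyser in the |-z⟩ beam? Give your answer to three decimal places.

0.019

First analyser (S_x): P(|-x⟩) = |⟨-x|ψ⟩|² = 1/26.
After stage 1 the state is |-x⟩; P(|-z⟩) = |⟨-z|-x⟩|² = 1/2.
Joint probability = 1/26 × 1/2 = 0.019.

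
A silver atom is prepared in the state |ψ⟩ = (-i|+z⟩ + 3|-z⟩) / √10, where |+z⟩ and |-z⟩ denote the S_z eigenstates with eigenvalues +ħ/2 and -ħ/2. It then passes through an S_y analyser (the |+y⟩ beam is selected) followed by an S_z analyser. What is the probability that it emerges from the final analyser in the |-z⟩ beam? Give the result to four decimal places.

0.4000

First analyser (S_y): P(|+y⟩) = |⟨+y|ψ⟩|² = 16/20.
After stage 1 the state is |+y⟩; P(|-z⟩) = |⟨-z|+y⟩|² = 1/2.
Joint probability = 16/20 × 1/2 = 0.4000.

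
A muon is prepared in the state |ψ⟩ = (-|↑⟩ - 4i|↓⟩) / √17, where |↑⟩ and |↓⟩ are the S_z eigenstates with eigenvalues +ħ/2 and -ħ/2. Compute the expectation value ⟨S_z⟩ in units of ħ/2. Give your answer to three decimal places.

-0.882

⟨σ_z⟩ = |a|² - |b|² divided by |a|²+|b|², with a, b the |↑⟩, |↓⟩ amplitudes.
= (1 - 16)/17 = -15/17.
⟨S_z⟩ = (ħ/2)·⟨σ_z⟩.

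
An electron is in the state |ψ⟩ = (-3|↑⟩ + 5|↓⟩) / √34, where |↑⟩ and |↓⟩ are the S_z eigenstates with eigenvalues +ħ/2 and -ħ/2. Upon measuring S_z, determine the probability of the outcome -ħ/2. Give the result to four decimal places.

The -ħ/2 outcome corresponds to |↓⟩. Its amplitude in |ψ⟩ is 5/√34.
P = |5|² / 34 = 25/34.

0.7353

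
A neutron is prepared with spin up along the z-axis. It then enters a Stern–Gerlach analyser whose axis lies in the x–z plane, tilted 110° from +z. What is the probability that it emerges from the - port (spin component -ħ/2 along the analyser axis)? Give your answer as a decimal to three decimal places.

0.671

For spin-½, the probability of finding spin-up along an axis at angle θ to the initial spin direction is cos²(θ/2); spin-down is sin²(θ/2).
θ = 110°, so P = sin²(55°) ≈ 0.671.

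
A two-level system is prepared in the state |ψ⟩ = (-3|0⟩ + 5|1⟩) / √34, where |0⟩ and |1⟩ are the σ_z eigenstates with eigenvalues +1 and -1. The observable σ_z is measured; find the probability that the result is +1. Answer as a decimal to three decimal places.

0.265

The +1 outcome corresponds to |0⟩. Its amplitude in |ψ⟩ is -3/√34.
P = |-3|² / 34 = 9/34.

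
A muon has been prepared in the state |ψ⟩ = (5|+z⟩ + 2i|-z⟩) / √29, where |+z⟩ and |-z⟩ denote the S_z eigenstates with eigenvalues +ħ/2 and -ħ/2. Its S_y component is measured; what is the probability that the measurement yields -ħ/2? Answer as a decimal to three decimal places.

0.155

|-y⟩ = (|+z⟩ - i|-z⟩)/√2, so ⟨-y|ψ⟩ = (3) / (√2·√29).
P = |3|² / 58 = 9/58.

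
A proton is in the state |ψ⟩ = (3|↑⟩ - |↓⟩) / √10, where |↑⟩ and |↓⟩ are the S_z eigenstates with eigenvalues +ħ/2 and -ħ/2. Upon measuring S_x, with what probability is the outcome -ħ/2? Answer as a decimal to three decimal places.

|-x⟩ = (|↑⟩ - |↓⟩)/√2, so ⟨-x|ψ⟩ = (4) / (√2·√10).
P = |4|² / 20 = 16/20.

0.800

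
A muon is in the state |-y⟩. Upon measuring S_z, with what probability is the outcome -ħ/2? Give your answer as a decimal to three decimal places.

In the S_z basis, |-y⟩ = (|+z⟩ - i|-z⟩)/√2 and |-z⟩ = |-z⟩.
|⟨-z|-y⟩|² = 1/2.

0.500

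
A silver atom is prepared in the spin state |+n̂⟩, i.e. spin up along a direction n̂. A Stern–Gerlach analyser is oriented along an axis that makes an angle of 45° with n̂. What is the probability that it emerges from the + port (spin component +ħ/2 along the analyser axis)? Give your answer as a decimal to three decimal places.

For spin-½, the probability of finding spin-up along an axis at angle θ to the initial spin direction is cos²(θ/2); spin-down is sin²(θ/2).
θ = 45°, so P = cos²(22.5°) ≈ 0.854.

0.854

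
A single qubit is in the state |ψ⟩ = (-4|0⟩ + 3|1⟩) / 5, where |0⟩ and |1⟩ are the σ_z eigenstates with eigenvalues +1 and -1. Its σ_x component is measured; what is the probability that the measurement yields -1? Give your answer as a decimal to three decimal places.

0.980

|-x⟩ = (|0⟩ - |1⟩)/√2, so ⟨-x|ψ⟩ = (-7) / (√2·5).
P = |-7|² / 50 = 49/50.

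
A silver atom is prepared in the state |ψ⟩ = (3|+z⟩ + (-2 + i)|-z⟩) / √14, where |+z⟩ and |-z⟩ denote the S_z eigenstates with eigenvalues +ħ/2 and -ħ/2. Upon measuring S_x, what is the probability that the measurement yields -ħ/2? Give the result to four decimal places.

|-x⟩ = (|+z⟩ - |-z⟩)/√2, so ⟨-x|ψ⟩ = (5 - i) / (√2·√14).
P = |5 - i|² / 28 = 26/28.

0.9286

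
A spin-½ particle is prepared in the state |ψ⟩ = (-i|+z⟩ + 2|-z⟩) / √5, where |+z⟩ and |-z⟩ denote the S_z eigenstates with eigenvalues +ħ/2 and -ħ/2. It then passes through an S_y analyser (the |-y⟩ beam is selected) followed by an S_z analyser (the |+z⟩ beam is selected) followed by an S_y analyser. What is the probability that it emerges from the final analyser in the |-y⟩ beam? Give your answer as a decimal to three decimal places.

0.025

First analyser (S_y): P(|-y⟩) = |⟨-y|ψ⟩|² = 1/10.
After stage 1 the state is |-y⟩; P(|+z⟩) = |⟨+z|-y⟩|² = 1/2.
After stage 2 the state is |+z⟩; P(|-y⟩) = |⟨-y|+z⟩|² = 1/2.
Joint probability = 1/10 × 1/2 × 1/2 = 0.025.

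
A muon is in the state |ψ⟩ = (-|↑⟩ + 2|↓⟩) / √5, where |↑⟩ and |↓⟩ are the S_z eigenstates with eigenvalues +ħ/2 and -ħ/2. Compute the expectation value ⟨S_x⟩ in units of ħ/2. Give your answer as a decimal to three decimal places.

⟨σ_x⟩ = 2 Re(a* b)/(|a|²+|b|²) with a = -1, b = 2.
a* b = -2, so ⟨σ_x⟩ = -4/5.
⟨S_x⟩ = (ħ/2)·⟨σ_x⟩.

-0.800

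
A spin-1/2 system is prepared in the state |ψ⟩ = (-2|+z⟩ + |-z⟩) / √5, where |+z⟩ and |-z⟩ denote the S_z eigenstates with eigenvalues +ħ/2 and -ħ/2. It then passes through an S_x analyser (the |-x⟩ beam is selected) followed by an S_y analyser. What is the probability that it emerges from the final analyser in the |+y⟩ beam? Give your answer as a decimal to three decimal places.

First analyser (S_x): P(|-x⟩) = |⟨-x|ψ⟩|² = 9/10.
After stage 1 the state is |-x⟩; P(|+y⟩) = |⟨+y|-x⟩|² = 1/2.
Joint probability = 9/10 × 1/2 = 0.450.

0.450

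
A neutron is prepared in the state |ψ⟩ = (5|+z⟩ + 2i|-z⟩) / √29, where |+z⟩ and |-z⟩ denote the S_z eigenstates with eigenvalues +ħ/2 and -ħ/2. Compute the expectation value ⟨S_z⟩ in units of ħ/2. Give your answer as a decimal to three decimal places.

0.724

⟨σ_z⟩ = |a|² - |b|² divided by |a|²+|b|², with a, b the |+z⟩, |-z⟩ amplitudes.
= (25 - 4)/29 = 21/29.
⟨S_z⟩ = (ħ/2)·⟨σ_z⟩.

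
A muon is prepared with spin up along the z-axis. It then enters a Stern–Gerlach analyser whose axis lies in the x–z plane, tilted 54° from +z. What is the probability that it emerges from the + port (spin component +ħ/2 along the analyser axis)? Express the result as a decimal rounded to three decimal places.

0.794

For spin-½, the probability of finding spin-up along an axis at angle θ to the initial spin direction is cos²(θ/2); spin-down is sin²(θ/2).
θ = 54°, so P = cos²(27°) ≈ 0.794.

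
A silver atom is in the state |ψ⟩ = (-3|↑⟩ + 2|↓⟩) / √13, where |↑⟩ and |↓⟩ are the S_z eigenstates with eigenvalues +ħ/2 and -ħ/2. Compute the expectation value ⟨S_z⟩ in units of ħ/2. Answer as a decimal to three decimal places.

0.385

⟨σ_z⟩ = |a|² - |b|² divided by |a|²+|b|², with a, b the |↑⟩, |↓⟩ amplitudes.
= (9 - 4)/13 = 5/13.
⟨S_z⟩ = (ħ/2)·⟨σ_z⟩.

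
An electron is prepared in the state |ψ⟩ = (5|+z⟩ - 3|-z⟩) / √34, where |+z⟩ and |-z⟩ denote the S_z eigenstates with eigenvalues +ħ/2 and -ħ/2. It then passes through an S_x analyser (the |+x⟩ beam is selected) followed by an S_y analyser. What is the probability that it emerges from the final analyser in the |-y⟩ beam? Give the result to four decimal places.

0.0294

First analyser (S_x): P(|+x⟩) = |⟨+x|ψ⟩|² = 4/68.
After stage 1 the state is |+x⟩; P(|-y⟩) = |⟨-y|+x⟩|² = 1/2.
Joint probability = 4/68 × 1/2 = 0.0294.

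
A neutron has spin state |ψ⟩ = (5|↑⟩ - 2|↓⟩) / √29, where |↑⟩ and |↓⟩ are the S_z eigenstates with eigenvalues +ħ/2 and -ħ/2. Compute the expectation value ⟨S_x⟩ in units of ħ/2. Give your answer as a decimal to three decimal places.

-0.690

⟨σ_x⟩ = 2 Re(a* b)/(|a|²+|b|²) with a = 5, b = -2.
a* b = -10, so ⟨σ_x⟩ = -20/29.
⟨S_x⟩ = (ħ/2)·⟨σ_x⟩.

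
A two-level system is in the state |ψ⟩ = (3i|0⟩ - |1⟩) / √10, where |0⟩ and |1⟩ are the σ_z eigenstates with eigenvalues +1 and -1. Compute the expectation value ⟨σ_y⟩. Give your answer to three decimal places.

⟨σ_y⟩ = 2 Im(a* b)/(|a|²+|b|²) with a = 3i, b = -1.
a* b = 3i, so ⟨σ_y⟩ = 6/10.

0.600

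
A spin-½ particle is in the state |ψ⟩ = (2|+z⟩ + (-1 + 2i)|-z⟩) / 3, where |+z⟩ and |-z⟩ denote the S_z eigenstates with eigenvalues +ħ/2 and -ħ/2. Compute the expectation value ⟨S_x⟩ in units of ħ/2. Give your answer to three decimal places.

⟨σ_x⟩ = 2 Re(a* b)/(|a|²+|b|²) with a = 2, b = (-1 + 2i).
a* b = (-2 + 4i), so ⟨σ_x⟩ = -4/9.
⟨S_x⟩ = (ħ/2)·⟨σ_x⟩.

-0.444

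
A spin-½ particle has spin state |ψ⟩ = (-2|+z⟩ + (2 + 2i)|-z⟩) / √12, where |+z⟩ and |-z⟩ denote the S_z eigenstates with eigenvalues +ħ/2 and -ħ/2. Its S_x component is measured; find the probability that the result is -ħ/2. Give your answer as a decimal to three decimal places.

0.833

|-x⟩ = (|+z⟩ - |-z⟩)/√2, so ⟨-x|ψ⟩ = (-4 - 2i) / (√2·√12).
P = |-4 - 2i|² / 24 = 20/24.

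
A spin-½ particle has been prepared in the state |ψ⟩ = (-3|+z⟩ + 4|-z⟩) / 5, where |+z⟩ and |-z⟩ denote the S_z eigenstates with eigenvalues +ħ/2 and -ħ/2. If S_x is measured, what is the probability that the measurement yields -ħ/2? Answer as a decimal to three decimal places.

0.980

|-x⟩ = (|+z⟩ - |-z⟩)/√2, so ⟨-x|ψ⟩ = (-7) / (√2·5).
P = |-7|² / 50 = 49/50.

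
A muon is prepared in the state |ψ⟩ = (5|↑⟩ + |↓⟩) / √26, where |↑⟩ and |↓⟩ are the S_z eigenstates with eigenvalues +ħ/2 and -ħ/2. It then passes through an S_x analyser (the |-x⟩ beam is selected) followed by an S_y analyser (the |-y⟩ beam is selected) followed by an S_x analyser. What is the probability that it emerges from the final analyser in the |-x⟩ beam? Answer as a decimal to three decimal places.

0.077

First analyser (S_x): P(|-x⟩) = |⟨-x|ψ⟩|² = 16/52.
After stage 1 the state is |-x⟩; P(|-y⟩) = |⟨-y|-x⟩|² = 1/2.
After stage 2 the state is |-y⟩; P(|-x⟩) = |⟨-x|-y⟩|² = 1/2.
Joint probability = 16/52 × 1/2 × 1/2 = 0.077.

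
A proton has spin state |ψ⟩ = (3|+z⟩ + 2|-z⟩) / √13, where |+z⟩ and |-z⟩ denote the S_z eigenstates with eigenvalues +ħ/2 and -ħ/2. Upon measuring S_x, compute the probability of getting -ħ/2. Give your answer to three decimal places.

|-x⟩ = (|+z⟩ - |-z⟩)/√2, so ⟨-x|ψ⟩ = (1) / (√2·√13).
P = |1|² / 26 = 1/26.

0.038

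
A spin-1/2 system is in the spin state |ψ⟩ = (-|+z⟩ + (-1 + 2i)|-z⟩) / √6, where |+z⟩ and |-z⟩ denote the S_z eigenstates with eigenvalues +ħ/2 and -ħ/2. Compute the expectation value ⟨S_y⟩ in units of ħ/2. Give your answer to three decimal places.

-0.667

⟨σ_y⟩ = 2 Im(a* b)/(|a|²+|b|²) with a = -1, b = (-1 + 2i).
a* b = (1 - 2i), so ⟨σ_y⟩ = -4/6.
⟨S_y⟩ = (ħ/2)·⟨σ_y⟩.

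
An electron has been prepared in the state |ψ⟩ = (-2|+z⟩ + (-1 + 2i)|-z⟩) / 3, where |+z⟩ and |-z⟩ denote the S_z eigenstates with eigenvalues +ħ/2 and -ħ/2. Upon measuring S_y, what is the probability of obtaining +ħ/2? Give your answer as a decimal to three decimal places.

|+y⟩ = (|+z⟩ + i|-z⟩)/√2, so ⟨+y|ψ⟩ = (i) / (√2·3).
P = |i|² / 18 = 1/18.

0.056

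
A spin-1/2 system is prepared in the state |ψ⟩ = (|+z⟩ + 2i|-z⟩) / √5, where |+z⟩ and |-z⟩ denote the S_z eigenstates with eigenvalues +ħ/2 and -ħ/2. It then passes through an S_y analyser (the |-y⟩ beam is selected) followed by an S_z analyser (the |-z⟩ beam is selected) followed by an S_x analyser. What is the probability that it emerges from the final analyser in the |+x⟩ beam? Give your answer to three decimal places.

0.025

First analyser (S_y): P(|-y⟩) = |⟨-y|ψ⟩|² = 1/10.
After stage 1 the state is |-y⟩; P(|-z⟩) = |⟨-z|-y⟩|² = 1/2.
After stage 2 the state is |-z⟩; P(|+x⟩) = |⟨+x|-z⟩|² = 1/2.
Joint probability = 1/10 × 1/2 × 1/2 = 0.025.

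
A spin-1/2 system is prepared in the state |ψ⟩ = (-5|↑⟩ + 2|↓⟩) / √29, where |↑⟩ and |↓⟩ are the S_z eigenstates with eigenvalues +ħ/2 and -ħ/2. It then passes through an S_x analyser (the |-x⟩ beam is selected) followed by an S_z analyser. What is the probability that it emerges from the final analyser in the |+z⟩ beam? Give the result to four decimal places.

0.4224

First analyser (S_x): P(|-x⟩) = |⟨-x|ψ⟩|² = 49/58.
After stage 1 the state is |-x⟩; P(|+z⟩) = |⟨+z|-x⟩|² = 1/2.
Joint probability = 49/58 × 1/2 = 0.4224.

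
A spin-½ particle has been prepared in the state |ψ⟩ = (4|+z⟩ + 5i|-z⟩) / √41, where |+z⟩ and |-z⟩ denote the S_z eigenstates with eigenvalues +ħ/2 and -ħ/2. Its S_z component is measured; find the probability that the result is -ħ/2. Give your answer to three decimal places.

The -ħ/2 outcome corresponds to |-z⟩. Its amplitude in |ψ⟩ is 5i/√41.
P = |5i|² / 41 = 25/41.

0.610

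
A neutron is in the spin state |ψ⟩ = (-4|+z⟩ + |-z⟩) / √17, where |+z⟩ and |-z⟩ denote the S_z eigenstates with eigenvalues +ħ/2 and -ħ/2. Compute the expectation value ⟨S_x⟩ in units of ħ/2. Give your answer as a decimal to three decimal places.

⟨σ_x⟩ = 2 Re(a* b)/(|a|²+|b|²) with a = -4, b = 1.
a* b = -4, so ⟨σ_x⟩ = -8/17.
⟨S_x⟩ = (ħ/2)·⟨σ_x⟩.

-0.471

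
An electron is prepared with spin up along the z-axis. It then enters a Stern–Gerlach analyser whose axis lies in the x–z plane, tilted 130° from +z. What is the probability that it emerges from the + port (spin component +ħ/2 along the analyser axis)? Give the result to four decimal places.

0.1786

For spin-½, the probability of finding spin-up along an axis at angle θ to the initial spin direction is cos²(θ/2); spin-down is sin²(θ/2).
θ = 130°, so P = cos²(65°) ≈ 0.1786.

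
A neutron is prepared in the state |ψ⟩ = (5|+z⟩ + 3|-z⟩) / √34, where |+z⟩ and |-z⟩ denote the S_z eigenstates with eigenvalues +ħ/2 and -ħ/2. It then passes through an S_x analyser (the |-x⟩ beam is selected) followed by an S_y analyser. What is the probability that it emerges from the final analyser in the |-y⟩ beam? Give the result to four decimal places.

0.0294

First analyser (S_x): P(|-x⟩) = |⟨-x|ψ⟩|² = 4/68.
After stage 1 the state is |-x⟩; P(|-y⟩) = |⟨-y|-x⟩|² = 1/2.
Joint probability = 4/68 × 1/2 = 0.0294.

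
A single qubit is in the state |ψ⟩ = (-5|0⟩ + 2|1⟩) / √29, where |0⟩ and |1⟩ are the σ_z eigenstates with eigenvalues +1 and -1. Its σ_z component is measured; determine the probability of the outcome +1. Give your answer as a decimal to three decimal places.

The +1 outcome corresponds to |0⟩. Its amplitude in |ψ⟩ is -5/√29.
P = |-5|² / 29 = 25/29.

0.862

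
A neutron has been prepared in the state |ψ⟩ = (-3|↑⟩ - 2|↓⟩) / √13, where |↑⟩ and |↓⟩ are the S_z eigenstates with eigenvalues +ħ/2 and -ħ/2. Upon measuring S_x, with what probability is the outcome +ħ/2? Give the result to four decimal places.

|+x⟩ = (|↑⟩ + |↓⟩)/√2, so ⟨+x|ψ⟩ = (-5) / (√2·√13).
P = |-5|² / 26 = 25/26.

0.9615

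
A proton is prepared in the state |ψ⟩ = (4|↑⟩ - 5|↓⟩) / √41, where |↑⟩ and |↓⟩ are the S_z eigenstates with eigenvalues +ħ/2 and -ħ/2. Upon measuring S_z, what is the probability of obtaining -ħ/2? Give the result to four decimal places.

The -ħ/2 outcome corresponds to |↓⟩. Its amplitude in |ψ⟩ is -5/√41.
P = |-5|² / 41 = 25/41.

0.6098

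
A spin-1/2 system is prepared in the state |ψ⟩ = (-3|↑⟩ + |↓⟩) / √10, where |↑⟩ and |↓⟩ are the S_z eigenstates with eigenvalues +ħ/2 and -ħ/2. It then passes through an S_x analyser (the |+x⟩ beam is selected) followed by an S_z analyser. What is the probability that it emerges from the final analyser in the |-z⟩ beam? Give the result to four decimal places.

0.1000

First analyser (S_x): P(|+x⟩) = |⟨+x|ψ⟩|² = 4/20.
After stage 1 the state is |+x⟩; P(|-z⟩) = |⟨-z|+x⟩|² = 1/2.
Joint probability = 4/20 × 1/2 = 0.1000.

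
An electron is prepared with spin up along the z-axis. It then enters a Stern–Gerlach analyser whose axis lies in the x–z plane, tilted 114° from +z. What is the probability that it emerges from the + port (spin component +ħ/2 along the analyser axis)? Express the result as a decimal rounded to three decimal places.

For spin-½, the probability of finding spin-up along an axis at angle θ to the initial spin direction is cos²(θ/2); spin-down is sin²(θ/2).
θ = 114°, so P = cos²(57°) ≈ 0.297.

0.297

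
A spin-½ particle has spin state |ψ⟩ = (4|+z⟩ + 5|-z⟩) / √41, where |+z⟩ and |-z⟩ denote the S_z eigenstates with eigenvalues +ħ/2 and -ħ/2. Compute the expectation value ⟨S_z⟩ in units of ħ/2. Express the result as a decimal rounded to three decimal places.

⟨σ_z⟩ = |a|² - |b|² divided by |a|²+|b|², with a, b the |+z⟩, |-z⟩ amplitudes.
= (16 - 25)/41 = -9/41.
⟨S_z⟩ = (ħ/2)·⟨σ_z⟩.

-0.220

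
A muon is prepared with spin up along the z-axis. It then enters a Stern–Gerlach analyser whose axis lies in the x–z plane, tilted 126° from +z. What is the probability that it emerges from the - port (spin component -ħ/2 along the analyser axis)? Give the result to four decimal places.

For spin-½, the probability of finding spin-up along an axis at angle θ to the initial spin direction is cos²(θ/2); spin-down is sin²(θ/2).
θ = 126°, so P = sin²(63°) ≈ 0.7939.

0.7939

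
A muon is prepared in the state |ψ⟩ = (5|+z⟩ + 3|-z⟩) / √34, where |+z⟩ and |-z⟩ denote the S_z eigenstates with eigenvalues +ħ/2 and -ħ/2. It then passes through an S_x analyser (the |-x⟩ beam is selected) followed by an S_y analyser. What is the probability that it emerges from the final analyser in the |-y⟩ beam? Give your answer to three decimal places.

0.029

First analyser (S_x): P(|-x⟩) = |⟨-x|ψ⟩|² = 4/68.
After stage 1 the state is |-x⟩; P(|-y⟩) = |⟨-y|-x⟩|² = 1/2.
Joint probability = 4/68 × 1/2 = 0.029.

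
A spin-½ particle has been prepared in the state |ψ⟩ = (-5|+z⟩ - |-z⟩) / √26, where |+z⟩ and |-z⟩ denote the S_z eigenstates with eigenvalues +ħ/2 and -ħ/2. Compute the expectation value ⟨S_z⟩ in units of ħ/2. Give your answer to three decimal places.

⟨σ_z⟩ = |a|² - |b|² divided by |a|²+|b|², with a, b the |+z⟩, |-z⟩ amplitudes.
= (25 - 1)/26 = 24/26.
⟨S_z⟩ = (ħ/2)·⟨σ_z⟩.

0.923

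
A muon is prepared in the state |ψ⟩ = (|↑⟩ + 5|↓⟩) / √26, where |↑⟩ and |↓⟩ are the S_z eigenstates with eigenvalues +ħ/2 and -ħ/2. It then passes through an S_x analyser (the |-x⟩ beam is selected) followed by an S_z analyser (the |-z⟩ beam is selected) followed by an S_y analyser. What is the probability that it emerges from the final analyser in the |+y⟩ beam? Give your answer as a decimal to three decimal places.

0.077

First analyser (S_x): P(|-x⟩) = |⟨-x|ψ⟩|² = 16/52.
After stage 1 the state is |-x⟩; P(|-z⟩) = |⟨-z|-x⟩|² = 1/2.
After stage 2 the state is |-z⟩; P(|+y⟩) = |⟨+y|-z⟩|² = 1/2.
Joint probability = 16/52 × 1/2 × 1/2 = 0.077.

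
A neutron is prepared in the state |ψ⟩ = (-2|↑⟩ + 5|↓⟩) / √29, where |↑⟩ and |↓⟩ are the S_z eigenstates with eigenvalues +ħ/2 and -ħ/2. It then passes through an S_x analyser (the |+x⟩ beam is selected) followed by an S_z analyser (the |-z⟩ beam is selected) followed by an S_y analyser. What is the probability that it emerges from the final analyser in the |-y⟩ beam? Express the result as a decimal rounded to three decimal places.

0.039

First analyser (S_x): P(|+x⟩) = |⟨+x|ψ⟩|² = 9/58.
After stage 1 the state is |+x⟩; P(|-z⟩) = |⟨-z|+x⟩|² = 1/2.
After stage 2 the state is |-z⟩; P(|-y⟩) = |⟨-y|-z⟩|² = 1/2.
Joint probability = 9/58 × 1/2 × 1/2 = 0.039.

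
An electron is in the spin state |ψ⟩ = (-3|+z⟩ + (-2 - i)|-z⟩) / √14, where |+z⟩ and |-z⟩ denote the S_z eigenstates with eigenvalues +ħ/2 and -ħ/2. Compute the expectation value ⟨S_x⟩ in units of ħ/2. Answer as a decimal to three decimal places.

0.857

⟨σ_x⟩ = 2 Re(a* b)/(|a|²+|b|²) with a = -3, b = (-2 - i).
a* b = (6 + 3i), so ⟨σ_x⟩ = 12/14.
⟨S_x⟩ = (ħ/2)·⟨σ_x⟩.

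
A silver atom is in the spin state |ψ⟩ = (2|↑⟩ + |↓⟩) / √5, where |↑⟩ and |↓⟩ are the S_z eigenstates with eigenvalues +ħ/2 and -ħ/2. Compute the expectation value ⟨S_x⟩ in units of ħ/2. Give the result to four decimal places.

0.8000

⟨σ_x⟩ = 2 Re(a* b)/(|a|²+|b|²) with a = 2, b = 1.
a* b = 2, so ⟨σ_x⟩ = 4/5.
⟨S_x⟩ = (ħ/2)·⟨σ_x⟩.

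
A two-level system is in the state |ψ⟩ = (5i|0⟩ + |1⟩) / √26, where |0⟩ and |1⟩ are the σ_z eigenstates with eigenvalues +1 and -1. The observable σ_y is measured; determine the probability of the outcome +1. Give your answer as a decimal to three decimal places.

0.308

|+y⟩ = (|0⟩ + i|1⟩)/√2, so ⟨+y|ψ⟩ = (4i) / (√2·√26).
P = |4i|² / 52 = 16/52.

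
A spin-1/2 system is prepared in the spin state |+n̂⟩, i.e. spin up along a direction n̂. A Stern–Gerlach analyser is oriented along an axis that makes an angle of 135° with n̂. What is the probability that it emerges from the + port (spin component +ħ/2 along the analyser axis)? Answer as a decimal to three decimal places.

0.146

For spin-½, the probability of finding spin-up along an axis at angle θ to the initial spin direction is cos²(θ/2); spin-down is sin²(θ/2).
θ = 135°, so P = cos²(67.5°) ≈ 0.146.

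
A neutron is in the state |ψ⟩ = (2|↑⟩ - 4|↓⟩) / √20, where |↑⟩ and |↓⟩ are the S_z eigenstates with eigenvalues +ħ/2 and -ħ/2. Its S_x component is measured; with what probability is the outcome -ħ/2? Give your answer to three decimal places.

0.900

|-x⟩ = (|↑⟩ - |↓⟩)/√2, so ⟨-x|ψ⟩ = (6) / (√2·√20).
P = |6|² / 40 = 36/40.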